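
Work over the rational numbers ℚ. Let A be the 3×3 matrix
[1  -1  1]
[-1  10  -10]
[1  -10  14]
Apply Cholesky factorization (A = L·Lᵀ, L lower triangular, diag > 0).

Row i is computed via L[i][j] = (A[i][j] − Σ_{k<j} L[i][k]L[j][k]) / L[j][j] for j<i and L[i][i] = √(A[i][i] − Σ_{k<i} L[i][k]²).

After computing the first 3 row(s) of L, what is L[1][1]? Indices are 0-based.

Step 1: L[0][0] = √(1) = 1.
  L[1][0] = (-1) / L[0][0] = -1.
Step 2: L[1][1] = √(9) = 3.
  L[2][0] = (1) / L[0][0] = 1.
  L[2][1] = (-9) / L[1][1] = -3.
Step 3: L[2][2] = √(4) = 2.

L[1][1] = 3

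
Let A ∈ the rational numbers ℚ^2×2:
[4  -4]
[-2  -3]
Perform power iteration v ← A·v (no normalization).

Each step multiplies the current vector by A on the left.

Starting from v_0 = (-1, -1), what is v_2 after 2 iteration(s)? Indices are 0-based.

v_0 = (-1, -1).
v_1 = A·v_0 = (0, 5).
v_2 = A·v_1 = (-20, -15).

v_2 = (-20, -15)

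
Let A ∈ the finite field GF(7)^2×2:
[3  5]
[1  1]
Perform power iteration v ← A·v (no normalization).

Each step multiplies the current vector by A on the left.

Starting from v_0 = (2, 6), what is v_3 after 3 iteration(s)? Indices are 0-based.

v_3 = (6, 3)

v_0 = (2, 6).
v_1 = A·v_0 = (1, 1).
v_2 = A·v_1 = (1, 2).
v_3 = A·v_2 = (6, 3).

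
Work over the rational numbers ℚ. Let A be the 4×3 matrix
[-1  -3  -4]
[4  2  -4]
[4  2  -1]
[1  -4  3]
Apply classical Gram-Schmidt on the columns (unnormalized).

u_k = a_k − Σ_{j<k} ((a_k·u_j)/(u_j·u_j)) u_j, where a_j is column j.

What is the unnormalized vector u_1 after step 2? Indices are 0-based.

u_1 = (-87/34, 4/17, 4/17, -151/34)

Step 1: u_0 = a_0 = (-1, 4, 4, 1).
Step 2: u_1 = a_1 − (15/34)·u_0 = (-87/34, 4/17, 4/17, -151/34).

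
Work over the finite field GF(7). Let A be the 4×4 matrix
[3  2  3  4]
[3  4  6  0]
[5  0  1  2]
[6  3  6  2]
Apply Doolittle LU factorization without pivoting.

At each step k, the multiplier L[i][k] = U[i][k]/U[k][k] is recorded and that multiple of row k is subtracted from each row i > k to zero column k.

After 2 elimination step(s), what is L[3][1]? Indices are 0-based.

L[3][1] = 3

k=0: U[0][0]=3
  eliminate (1,0): mult=1, new row 1: (0, 2, 3, 3); set L[1][0]=1
  eliminate (2,0): mult=4, new row 2: (0, 6, 3, 0); set L[2][0]=4
  eliminate (3,0): mult=2, new row 3: (0, 6, 0, 1); set L[3][0]=2
k=1: U[1][1]=2
  eliminate (2,1): mult=3, new row 2: (0, 0, 1, 5); set L[2][1]=3
  eliminate (3,1): mult=3, new row 3: (0, 0, 5, 6); set L[3][1]=3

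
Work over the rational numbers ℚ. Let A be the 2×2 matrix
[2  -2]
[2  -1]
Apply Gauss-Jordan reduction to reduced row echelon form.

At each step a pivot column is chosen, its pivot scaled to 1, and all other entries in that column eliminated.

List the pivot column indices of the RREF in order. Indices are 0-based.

pivot columns: 0, 1

[1] R0 /= 2  ⇒  (1, -1)
     R1 -= 2·R0  ⇒  (0, 1)
[2] R1 /= 1  ⇒  (0, 1)
     R0 -= -1·R1  ⇒  (1, 0)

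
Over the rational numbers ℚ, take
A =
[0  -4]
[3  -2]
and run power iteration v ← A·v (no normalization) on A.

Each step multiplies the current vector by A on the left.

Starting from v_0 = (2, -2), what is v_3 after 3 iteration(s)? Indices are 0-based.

v_3 = (-16, -128)

v_0 = (2, -2).
v_1 = A·v_0 = (8, 10).
v_2 = A·v_1 = (-40, 4).
v_3 = A·v_2 = (-16, -128).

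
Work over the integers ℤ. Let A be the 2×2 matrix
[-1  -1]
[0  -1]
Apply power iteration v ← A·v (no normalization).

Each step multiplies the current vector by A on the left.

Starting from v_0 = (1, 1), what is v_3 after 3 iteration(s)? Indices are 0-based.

v_0 = (1, 1).
v_1 = A·v_0 = (-2, -1).
v_2 = A·v_1 = (3, 1).
v_3 = A·v_2 = (-4, -1).

v_3 = (-4, -1)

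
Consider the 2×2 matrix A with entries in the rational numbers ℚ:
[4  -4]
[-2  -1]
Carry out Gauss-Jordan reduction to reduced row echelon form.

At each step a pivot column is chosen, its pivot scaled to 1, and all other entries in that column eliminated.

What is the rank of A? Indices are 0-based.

[1] R0 /= 4  ⇒  (1, -1)
     R1 -= -2·R0  ⇒  (0, -3)
[2] R1 /= -3  ⇒  (0, 1)
     R0 -= -1·R1  ⇒  (1, 0)

rank = 2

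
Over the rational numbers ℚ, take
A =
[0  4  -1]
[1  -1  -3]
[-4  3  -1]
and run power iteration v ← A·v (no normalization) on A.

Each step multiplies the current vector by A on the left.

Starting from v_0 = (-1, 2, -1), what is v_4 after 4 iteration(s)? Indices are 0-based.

v_0 = (-1, 2, -1).
v_1 = A·v_0 = (9, 0, 11).
v_2 = A·v_1 = (-11, -24, -47).
v_3 = A·v_2 = (-49, 154, 19).
v_4 = A·v_3 = (597, -260, 639).

v_4 = (597, -260, 639)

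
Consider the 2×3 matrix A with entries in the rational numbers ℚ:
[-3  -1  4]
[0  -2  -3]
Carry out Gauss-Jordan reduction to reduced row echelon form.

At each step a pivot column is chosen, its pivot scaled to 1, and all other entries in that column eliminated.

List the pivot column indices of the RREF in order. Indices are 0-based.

pivot columns: 0, 1

pivot(0,0)=-3: scale R0 → (1, 1/3, -4/3)
pivot(1,1)=-2: scale R1 → (0, 1, 3/2)
  clear (0,1): R0 −= (1/3)R1 → (1, 0, -11/6)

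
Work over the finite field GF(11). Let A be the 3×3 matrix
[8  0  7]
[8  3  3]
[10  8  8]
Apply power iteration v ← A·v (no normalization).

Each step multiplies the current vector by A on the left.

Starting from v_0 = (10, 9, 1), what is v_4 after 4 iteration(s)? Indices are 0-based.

v_0 = (10, 9, 1).
v_1 = A·v_0 = (10, 0, 4).
v_2 = A·v_1 = (9, 4, 0).
v_3 = A·v_2 = (6, 7, 1).
v_4 = A·v_3 = (0, 6, 3).

v_4 = (0, 6, 3)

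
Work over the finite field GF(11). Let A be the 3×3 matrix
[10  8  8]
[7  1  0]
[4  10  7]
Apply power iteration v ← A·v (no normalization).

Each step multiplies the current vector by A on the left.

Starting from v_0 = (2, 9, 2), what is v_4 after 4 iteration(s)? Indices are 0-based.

v_0 = (2, 9, 2).
v_1 = A·v_0 = (9, 1, 2).
v_2 = A·v_1 = (4, 9, 5).
v_3 = A·v_2 = (9, 4, 9).
v_4 = A·v_3 = (7, 1, 7).

v_4 = (7, 1, 7)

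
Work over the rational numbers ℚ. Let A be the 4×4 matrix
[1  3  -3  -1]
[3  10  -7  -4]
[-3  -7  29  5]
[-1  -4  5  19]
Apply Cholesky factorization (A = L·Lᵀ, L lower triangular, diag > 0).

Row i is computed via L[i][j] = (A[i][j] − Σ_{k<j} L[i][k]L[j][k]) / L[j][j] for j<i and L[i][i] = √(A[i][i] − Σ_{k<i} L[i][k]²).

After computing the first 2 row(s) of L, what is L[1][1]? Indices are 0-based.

Step 1: L[0][0] = √(1) = 1.
  L[1][0] = (3) / L[0][0] = 3.
Step 2: L[1][1] = √(1) = 1.

L[1][1] = 1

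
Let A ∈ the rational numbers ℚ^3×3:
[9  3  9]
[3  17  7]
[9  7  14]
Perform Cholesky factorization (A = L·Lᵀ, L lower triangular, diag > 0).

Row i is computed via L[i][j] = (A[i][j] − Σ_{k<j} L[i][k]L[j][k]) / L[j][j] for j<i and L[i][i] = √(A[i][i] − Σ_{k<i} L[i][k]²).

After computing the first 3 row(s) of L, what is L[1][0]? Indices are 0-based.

Step 1: L[0][0] = √(9) = 3.
  L[1][0] = (3) / L[0][0] = 1.
Step 2: L[1][1] = √(16) = 4.
  L[2][0] = (9) / L[0][0] = 3.
  L[2][1] = (4) / L[1][1] = 1.
Step 3: L[2][2] = √(4) = 2.

L[1][0] = 1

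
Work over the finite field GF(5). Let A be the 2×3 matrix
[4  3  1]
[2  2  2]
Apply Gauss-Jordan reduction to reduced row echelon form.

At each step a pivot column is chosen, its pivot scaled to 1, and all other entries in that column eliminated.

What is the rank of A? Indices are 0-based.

rank = 2

[1] R0 /= 4  ⇒  (1, 2, 4)
     R1 -= 2·R0  ⇒  (0, 3, 4)
[2] R1 /= 3  ⇒  (0, 1, 3)
     R0 -= 2·R1  ⇒  (1, 0, 3)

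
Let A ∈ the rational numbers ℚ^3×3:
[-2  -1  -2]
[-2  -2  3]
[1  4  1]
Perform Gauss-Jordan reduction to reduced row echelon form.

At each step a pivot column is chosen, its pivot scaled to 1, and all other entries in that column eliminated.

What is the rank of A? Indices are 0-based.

rank = 3

[1] R0 /= -2  ⇒  (1, 1/2, 1)
     R1 -= -2·R0  ⇒  (0, -1, 5)
     R2 -= 1·R0  ⇒  (0, 7/2, 0)
[2] R1 /= -1  ⇒  (0, 1, -5)
     R0 -= 1/2·R1  ⇒  (1, 0, 7/2)
     R2 -= 7/2·R1  ⇒  (0, 0, 35/2)
[3] R2 /= 35/2  ⇒  (0, 0, 1)
     R0 -= 7/2·R2  ⇒  (1, 0, 0)
     R1 -= -5·R2  ⇒  (0, 1, 0)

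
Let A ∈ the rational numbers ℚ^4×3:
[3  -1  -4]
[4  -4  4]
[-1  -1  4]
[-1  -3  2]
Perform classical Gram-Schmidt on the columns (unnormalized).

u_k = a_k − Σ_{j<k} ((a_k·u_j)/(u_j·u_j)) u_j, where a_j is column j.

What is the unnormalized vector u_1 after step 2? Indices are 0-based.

Step 1: u_0 = a_0 = (3, 4, -1, -1).
Step 2: u_1 = a_1 − (-5/9)·u_0 = (2/3, -16/9, -14/9, -32/9).

u_1 = (2/3, -16/9, -14/9, -32/9)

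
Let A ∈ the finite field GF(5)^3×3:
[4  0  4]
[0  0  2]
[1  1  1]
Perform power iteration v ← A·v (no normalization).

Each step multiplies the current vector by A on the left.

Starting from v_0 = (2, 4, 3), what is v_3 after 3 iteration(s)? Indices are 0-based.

v_0 = (2, 4, 3).
v_1 = A·v_0 = (0, 1, 4).
v_2 = A·v_1 = (1, 3, 0).
v_3 = A·v_2 = (4, 0, 4).

v_3 = (4, 0, 4)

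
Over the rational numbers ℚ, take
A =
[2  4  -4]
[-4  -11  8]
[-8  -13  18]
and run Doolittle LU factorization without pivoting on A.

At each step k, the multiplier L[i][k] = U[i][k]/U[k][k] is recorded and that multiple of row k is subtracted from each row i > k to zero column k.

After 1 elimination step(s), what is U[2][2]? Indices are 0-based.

Step 1: pivot at (0,0) is 2.
  row1 ← row1 − (-2)·row0  ⇒  L[1][0]=-2, U row1=(0, -3, 0)
  row2 ← row2 − (-4)·row0  ⇒  L[2][0]=-4, U row2=(0, 3, 2)

U[2][2] = 2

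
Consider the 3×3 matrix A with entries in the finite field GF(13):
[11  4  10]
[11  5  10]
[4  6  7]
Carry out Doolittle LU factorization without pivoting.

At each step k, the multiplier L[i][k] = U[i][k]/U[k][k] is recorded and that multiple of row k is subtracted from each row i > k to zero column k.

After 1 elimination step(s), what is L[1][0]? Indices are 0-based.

L[1][0] = 1

Step 1: pivot at (0,0) is 11.
  row1 ← row1 − (1)·row0  ⇒  L[1][0]=1, U row1=(0, 1, 0)
  row2 ← row2 − (11)·row0  ⇒  L[2][0]=11, U row2=(0, 1, 1)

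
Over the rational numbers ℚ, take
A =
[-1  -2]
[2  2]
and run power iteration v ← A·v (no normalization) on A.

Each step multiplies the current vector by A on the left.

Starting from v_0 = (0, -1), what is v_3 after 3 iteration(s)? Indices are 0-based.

v_3 = (-2, 4)

v_0 = (0, -1).
v_1 = A·v_0 = (2, -2).
v_2 = A·v_1 = (2, 0).
v_3 = A·v_2 = (-2, 4).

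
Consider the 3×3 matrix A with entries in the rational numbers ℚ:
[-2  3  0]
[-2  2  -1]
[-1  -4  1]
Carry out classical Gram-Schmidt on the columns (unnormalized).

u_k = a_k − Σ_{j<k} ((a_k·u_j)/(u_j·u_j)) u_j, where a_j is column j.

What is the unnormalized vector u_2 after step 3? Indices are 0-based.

u_2 = (26/45, -143/225, 26/225)

Step 1: u_0 = a_0 = (-2, -2, -1).
Step 2: u_1 = a_1 − (-2/3)·u_0 = (5/3, 2/3, -14/3).
Step 3: u_2 = a_2 − (1/9)·u_0 − (-16/75)·u_1 = (26/45, -143/225, 26/225).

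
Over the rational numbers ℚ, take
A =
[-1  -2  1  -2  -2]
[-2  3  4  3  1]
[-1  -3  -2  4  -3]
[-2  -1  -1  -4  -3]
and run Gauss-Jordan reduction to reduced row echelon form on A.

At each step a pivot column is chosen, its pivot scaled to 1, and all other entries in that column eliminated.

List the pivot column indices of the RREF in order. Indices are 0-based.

pivot columns: 0, 1, 2, 3

step 1: normalize row 0 (÷-1) = (1, 2, -1, 2, 2)
  row 1: subtract -2×row0 = (0, 7, 2, 7, 5)
  row 2: subtract -1×row0 = (0, -1, -3, 6, -1)
  row 3: subtract -2×row0 = (0, 3, -3, 0, 1)
step 2: normalize row 1 (÷7) = (0, 1, 2/7, 1, 5/7)
  row 0: subtract 2×row1 = (1, 0, -11/7, 0, 4/7)
  row 2: subtract -1×row1 = (0, 0, -19/7, 7, -2/7)
  row 3: subtract 3×row1 = (0, 0, -27/7, -3, -8/7)
step 3: normalize row 2 (÷-19/7) = (0, 0, 1, -49/19, 2/19)
  row 0: subtract -11/7×row2 = (1, 0, 0, -77/19, 14/19)
  row 1: subtract 2/7×row2 = (0, 1, 0, 33/19, 13/19)
  row 3: subtract -27/7×row2 = (0, 0, 0, -246/19, -14/19)
step 4: normalize row 3 (÷-246/19) = (0, 0, 0, 1, 7/123)
  row 0: subtract -77/19×row3 = (1, 0, 0, 0, 119/123)
  row 1: subtract 33/19×row3 = (0, 1, 0, 0, 24/41)
  row 2: subtract -49/19×row3 = (0, 0, 1, 0, 31/123)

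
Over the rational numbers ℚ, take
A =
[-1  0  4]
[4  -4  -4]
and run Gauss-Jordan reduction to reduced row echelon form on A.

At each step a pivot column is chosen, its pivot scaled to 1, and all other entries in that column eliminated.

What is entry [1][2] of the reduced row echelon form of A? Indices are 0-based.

[1] R0 /= -1  ⇒  (1, 0, -4)
     R1 -= 4·R0  ⇒  (0, -4, 12)
[2] R1 /= -4  ⇒  (0, 1, -3)

M[1][2] = -3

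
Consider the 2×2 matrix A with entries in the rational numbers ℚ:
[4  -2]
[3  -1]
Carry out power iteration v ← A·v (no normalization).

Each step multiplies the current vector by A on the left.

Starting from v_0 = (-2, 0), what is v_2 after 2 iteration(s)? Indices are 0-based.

v_2 = (-20, -18)

v_0 = (-2, 0).
v_1 = A·v_0 = (-8, -6).
v_2 = A·v_1 = (-20, -18).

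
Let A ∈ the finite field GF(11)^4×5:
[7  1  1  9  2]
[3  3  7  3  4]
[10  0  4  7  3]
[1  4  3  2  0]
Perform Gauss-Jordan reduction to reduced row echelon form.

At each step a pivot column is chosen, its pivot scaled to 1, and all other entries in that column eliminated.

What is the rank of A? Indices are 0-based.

pivot(0,0)=7: scale R0 → (1, 8, 8, 6, 5)
  clear (1,0): R1 −= (3)R0 → (0, 1, 5, 7, 0)
  clear (2,0): R2 −= (10)R0 → (0, 8, 1, 2, 8)
  clear (3,0): R3 −= (1)R0 → (0, 7, 6, 7, 6)
pivot(1,1)=1: scale R1 → (0, 1, 5, 7, 0)
  clear (0,1): R0 −= (8)R1 → (1, 0, 1, 5, 5)
  clear (2,1): R2 −= (8)R1 → (0, 0, 5, 1, 8)
  clear (3,1): R3 −= (7)R1 → (0, 0, 4, 2, 6)
pivot(2,2)=5: scale R2 → (0, 0, 1, 9, 6)
  clear (0,2): R0 −= (1)R2 → (1, 0, 0, 7, 10)
  clear (1,2): R1 −= (5)R2 → (0, 1, 0, 6, 3)
  clear (3,2): R3 −= (4)R2 → (0, 0, 0, 10, 4)
pivot(3,3)=10: scale R3 → (0, 0, 0, 1, 7)
  clear (0,3): R0 −= (7)R3 → (1, 0, 0, 0, 5)
  clear (1,3): R1 −= (6)R3 → (0, 1, 0, 0, 5)
  clear (2,3): R2 −= (9)R3 → (0, 0, 1, 0, 9)

rank = 4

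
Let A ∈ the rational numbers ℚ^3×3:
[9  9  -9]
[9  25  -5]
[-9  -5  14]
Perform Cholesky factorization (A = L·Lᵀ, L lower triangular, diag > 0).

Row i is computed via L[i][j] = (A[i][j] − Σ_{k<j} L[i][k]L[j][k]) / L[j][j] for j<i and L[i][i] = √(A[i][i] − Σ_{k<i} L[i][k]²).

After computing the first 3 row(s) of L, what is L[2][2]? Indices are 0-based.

L[2][2] = 2

Step 1: L[0][0] = √(9) = 3.
  L[1][0] = (9) / L[0][0] = 3.
Step 2: L[1][1] = √(16) = 4.
  L[2][0] = (-9) / L[0][0] = -3.
  L[2][1] = (4) / L[1][1] = 1.
Step 3: L[2][2] = √(4) = 2.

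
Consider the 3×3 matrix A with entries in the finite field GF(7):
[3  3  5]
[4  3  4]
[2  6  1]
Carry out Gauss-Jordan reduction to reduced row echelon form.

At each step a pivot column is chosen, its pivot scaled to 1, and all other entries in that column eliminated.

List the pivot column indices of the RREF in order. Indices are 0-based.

pivot columns: 0, 1, 2

[1] R0 /= 3  ⇒  (1, 1, 4)
     R1 -= 4·R0  ⇒  (0, 6, 2)
     R2 -= 2·R0  ⇒  (0, 4, 0)
[2] R1 /= 6  ⇒  (0, 1, 5)
     R0 -= 1·R1  ⇒  (1, 0, 6)
     R2 -= 4·R1  ⇒  (0, 0, 1)
[3] R2 /= 1  ⇒  (0, 0, 1)
     R0 -= 6·R2  ⇒  (1, 0, 0)
     R1 -= 5·R2  ⇒  (0, 1, 0)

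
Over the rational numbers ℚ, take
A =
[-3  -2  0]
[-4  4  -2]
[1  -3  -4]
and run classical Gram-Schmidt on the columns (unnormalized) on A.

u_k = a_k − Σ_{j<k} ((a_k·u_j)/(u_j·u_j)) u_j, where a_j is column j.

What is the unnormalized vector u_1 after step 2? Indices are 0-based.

Step 1: u_0 = a_0 = (-3, -4, 1).
Step 2: u_1 = a_1 − (-1/2)·u_0 = (-7/2, 2, -5/2).

u_1 = (-7/2, 2, -5/2)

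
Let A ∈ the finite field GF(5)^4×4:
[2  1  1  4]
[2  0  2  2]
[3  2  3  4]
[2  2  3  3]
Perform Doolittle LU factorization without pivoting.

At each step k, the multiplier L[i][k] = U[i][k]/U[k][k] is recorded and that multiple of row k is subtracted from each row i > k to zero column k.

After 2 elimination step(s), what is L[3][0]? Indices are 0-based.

L[3][0] = 1

[col 0] pivot 2
  R1 -= 1*R0 → (0, 4, 1, 3)  (L[1][0] := 1)
  R2 -= 4*R0 → (0, 3, 4, 3)  (L[2][0] := 4)
  R3 -= 1*R0 → (0, 1, 2, 4)  (L[3][0] := 1)
[col 1] pivot 4
  R2 -= 2*R1 → (0, 0, 2, 2)  (L[2][1] := 2)
  R3 -= 4*R1 → (0, 0, 3, 2)  (L[3][1] := 4)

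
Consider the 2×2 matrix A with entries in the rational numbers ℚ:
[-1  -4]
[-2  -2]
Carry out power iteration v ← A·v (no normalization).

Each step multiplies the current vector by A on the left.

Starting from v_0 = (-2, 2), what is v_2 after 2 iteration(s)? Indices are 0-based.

v_0 = (-2, 2).
v_1 = A·v_0 = (-6, 0).
v_2 = A·v_1 = (6, 12).

v_2 = (6, 12)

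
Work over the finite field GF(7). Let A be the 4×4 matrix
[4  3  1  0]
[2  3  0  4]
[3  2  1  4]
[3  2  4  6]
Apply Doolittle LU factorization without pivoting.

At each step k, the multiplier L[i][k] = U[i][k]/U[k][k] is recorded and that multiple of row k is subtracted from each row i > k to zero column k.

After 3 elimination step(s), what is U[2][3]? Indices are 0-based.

U[2][3] = 0

Step 1: pivot at (0,0) is 4.
  row1 ← row1 − (4)·row0  ⇒  L[1][0]=4, U row1=(0, 5, 3, 4)
  row2 ← row2 − (6)·row0  ⇒  L[2][0]=6, U row2=(0, 5, 2, 4)
  row3 ← row3 − (6)·row0  ⇒  L[3][0]=6, U row3=(0, 5, 5, 6)
Step 2: pivot at (1,1) is 5.
  row2 ← row2 − (1)·row1  ⇒  L[2][1]=1, U row2=(0, 0, 6, 0)
  row3 ← row3 − (1)·row1  ⇒  L[3][1]=1, U row3=(0, 0, 2, 2)
Step 3: pivot at (2,2) is 6.
  row3 ← row3 − (5)·row2  ⇒  L[3][2]=5, U row3=(0, 0, 0, 2)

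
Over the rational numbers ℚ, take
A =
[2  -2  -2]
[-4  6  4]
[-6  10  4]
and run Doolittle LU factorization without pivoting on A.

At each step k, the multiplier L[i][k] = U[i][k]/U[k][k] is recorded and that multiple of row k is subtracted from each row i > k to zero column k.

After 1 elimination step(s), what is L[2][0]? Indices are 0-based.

L[2][0] = -3

k=0: U[0][0]=2
  eliminate (1,0): mult=-2, new row 1: (0, 2, 0); set L[1][0]=-2
  eliminate (2,0): mult=-3, new row 2: (0, 4, -2); set L[2][0]=-3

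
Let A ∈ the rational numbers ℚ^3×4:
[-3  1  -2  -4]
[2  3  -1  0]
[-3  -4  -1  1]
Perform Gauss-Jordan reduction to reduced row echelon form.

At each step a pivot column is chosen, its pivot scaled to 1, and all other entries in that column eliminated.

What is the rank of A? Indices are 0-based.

rank = 3

step 1: normalize row 0 (÷-3) = (1, -1/3, 2/3, 4/3)
  row 1: subtract 2×row0 = (0, 11/3, -7/3, -8/3)
  row 2: subtract -3×row0 = (0, -5, 1, 5)
step 2: normalize row 1 (÷11/3) = (0, 1, -7/11, -8/11)
  row 0: subtract -1/3×row1 = (1, 0, 5/11, 12/11)
  row 2: subtract -5×row1 = (0, 0, -24/11, 15/11)
step 3: normalize row 2 (÷-24/11) = (0, 0, 1, -5/8)
  row 0: subtract 5/11×row2 = (1, 0, 0, 11/8)
  row 1: subtract -7/11×row2 = (0, 1, 0, -9/8)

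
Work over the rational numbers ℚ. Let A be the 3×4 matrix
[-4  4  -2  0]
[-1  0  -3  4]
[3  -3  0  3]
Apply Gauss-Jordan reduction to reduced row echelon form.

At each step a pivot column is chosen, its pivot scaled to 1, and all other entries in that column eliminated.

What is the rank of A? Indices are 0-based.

rank = 3

pivot(0,0)=-4: scale R0 → (1, -1, 1/2, 0)
  clear (1,0): R1 −= (-1)R0 → (0, -1, -5/2, 4)
  clear (2,0): R2 −= (3)R0 → (0, 0, -3/2, 3)
pivot(1,1)=-1: scale R1 → (0, 1, 5/2, -4)
  clear (0,1): R0 −= (-1)R1 → (1, 0, 3, -4)
pivot(2,2)=-3/2: scale R2 → (0, 0, 1, -2)
  clear (0,2): R0 −= (3)R2 → (1, 0, 0, 2)
  clear (1,2): R1 −= (5/2)R2 → (0, 1, 0, 1)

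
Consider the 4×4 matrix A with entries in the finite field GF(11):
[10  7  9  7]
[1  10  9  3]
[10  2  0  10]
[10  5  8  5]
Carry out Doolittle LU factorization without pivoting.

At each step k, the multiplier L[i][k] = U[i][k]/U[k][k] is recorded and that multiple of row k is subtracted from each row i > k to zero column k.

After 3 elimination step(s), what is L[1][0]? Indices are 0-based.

Step 1: pivot at (0,0) is 10.
  row1 ← row1 − (10)·row0  ⇒  L[1][0]=10, U row1=(0, 6, 7, 10)
  row2 ← row2 − (1)·row0  ⇒  L[2][0]=1, U row2=(0, 6, 2, 3)
  row3 ← row3 − (1)·row0  ⇒  L[3][0]=1, U row3=(0, 9, 10, 9)
Step 2: pivot at (1,1) is 6.
  row2 ← row2 − (1)·row1  ⇒  L[2][1]=1, U row2=(0, 0, 6, 4)
  row3 ← row3 − (7)·row1  ⇒  L[3][1]=7, U row3=(0, 0, 5, 5)
Step 3: pivot at (2,2) is 6.
  row3 ← row3 − (10)·row2  ⇒  L[3][2]=10, U row3=(0, 0, 0, 9)

L[1][0] = 10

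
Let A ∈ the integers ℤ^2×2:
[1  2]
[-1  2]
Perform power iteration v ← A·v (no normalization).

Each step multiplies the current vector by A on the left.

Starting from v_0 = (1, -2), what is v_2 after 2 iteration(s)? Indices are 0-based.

v_2 = (-13, -7)

v_0 = (1, -2).
v_1 = A·v_0 = (-3, -5).
v_2 = A·v_1 = (-13, -7).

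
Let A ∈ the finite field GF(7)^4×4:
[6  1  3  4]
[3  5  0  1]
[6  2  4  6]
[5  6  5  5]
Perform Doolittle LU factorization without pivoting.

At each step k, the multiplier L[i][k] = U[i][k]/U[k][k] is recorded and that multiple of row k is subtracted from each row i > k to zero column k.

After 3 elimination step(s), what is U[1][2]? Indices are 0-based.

U[1][2] = 2

k=0: U[0][0]=6
  eliminate (1,0): mult=4, new row 1: (0, 1, 2, 6); set L[1][0]=4
  eliminate (2,0): mult=1, new row 2: (0, 1, 1, 2); set L[2][0]=1
  eliminate (3,0): mult=2, new row 3: (0, 4, 6, 4); set L[3][0]=2
k=1: U[1][1]=1
  eliminate (2,1): mult=1, new row 2: (0, 0, 6, 3); set L[2][1]=1
  eliminate (3,1): mult=4, new row 3: (0, 0, 5, 1); set L[3][1]=4
k=2: U[2][2]=6
  eliminate (3,2): mult=2, new row 3: (0, 0, 0, 2); set L[3][2]=2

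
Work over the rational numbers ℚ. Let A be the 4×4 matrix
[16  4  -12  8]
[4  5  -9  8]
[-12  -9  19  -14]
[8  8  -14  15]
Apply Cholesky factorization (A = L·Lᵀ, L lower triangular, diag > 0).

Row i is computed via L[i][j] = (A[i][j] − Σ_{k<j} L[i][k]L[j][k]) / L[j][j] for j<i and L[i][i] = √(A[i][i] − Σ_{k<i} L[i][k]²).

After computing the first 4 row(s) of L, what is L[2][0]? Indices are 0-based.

Step 1: L[0][0] = √(16) = 4.
  L[1][0] = (4) / L[0][0] = 1.
Step 2: L[1][1] = √(4) = 2.
  L[2][0] = (-12) / L[0][0] = -3.
  L[2][1] = (-6) / L[1][1] = -3.
Step 3: L[2][2] = √(1) = 1.
  L[3][0] = (8) / L[0][0] = 2.
  L[3][1] = (6) / L[1][1] = 3.
  L[3][2] = (1) / L[2][2] = 1.
Step 4: L[3][3] = √(1) = 1.

L[2][0] = -3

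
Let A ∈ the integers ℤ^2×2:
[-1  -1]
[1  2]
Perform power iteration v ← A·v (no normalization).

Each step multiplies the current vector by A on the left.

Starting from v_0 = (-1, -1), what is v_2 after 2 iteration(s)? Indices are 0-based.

v_2 = (1, -4)

v_0 = (-1, -1).
v_1 = A·v_0 = (2, -3).
v_2 = A·v_1 = (1, -4).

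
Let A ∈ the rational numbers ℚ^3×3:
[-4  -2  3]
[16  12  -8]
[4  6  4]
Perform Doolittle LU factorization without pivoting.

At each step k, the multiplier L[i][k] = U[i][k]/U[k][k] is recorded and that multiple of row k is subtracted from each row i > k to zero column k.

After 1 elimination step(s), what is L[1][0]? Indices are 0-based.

L[1][0] = -4

k=0: U[0][0]=-4
  eliminate (1,0): mult=-4, new row 1: (0, 4, 4); set L[1][0]=-4
  eliminate (2,0): mult=-1, new row 2: (0, 4, 7); set L[2][0]=-1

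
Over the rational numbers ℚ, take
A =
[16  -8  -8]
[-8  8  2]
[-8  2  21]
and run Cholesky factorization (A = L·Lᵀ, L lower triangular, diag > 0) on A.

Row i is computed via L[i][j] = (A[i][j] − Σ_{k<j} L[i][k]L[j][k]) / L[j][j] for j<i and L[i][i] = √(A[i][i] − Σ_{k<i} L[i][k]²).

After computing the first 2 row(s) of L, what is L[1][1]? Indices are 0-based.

L[1][1] = 2

Step 1: L[0][0] = √(16) = 4.
  L[1][0] = (-8) / L[0][0] = -2.
Step 2: L[1][1] = √(4) = 2.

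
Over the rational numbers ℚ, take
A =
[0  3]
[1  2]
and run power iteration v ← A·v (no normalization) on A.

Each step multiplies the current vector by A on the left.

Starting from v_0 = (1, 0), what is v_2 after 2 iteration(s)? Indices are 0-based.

v_2 = (3, 2)

v_0 = (1, 0).
v_1 = A·v_0 = (0, 1).
v_2 = A·v_1 = (3, 2).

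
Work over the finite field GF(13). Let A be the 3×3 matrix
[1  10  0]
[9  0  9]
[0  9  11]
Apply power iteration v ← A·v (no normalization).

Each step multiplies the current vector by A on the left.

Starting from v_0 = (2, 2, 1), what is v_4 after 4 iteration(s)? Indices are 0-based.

v_0 = (2, 2, 1).
v_1 = A·v_0 = (9, 1, 3).
v_2 = A·v_1 = (6, 4, 3).
v_3 = A·v_2 = (7, 3, 4).
v_4 = A·v_3 = (11, 8, 6).

v_4 = (11, 8, 6)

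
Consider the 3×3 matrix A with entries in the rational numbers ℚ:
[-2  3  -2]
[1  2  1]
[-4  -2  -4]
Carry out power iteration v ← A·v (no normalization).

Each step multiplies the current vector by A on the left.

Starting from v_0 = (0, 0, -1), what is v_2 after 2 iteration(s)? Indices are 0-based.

v_2 = (-15, 4, -22)

v_0 = (0, 0, -1).
v_1 = A·v_0 = (2, -1, 4).
v_2 = A·v_1 = (-15, 4, -22).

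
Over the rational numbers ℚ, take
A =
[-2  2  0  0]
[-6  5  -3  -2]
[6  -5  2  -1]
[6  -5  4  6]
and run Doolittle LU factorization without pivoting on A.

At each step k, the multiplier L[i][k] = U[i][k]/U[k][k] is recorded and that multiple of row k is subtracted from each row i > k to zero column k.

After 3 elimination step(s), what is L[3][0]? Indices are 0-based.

k=0: U[0][0]=-2
  eliminate (1,0): mult=3, new row 1: (0, -1, -3, -2); set L[1][0]=3
  eliminate (2,0): mult=-3, new row 2: (0, 1, 2, -1); set L[2][0]=-3
  eliminate (3,0): mult=-3, new row 3: (0, 1, 4, 6); set L[3][0]=-3
k=1: U[1][1]=-1
  eliminate (2,1): mult=-1, new row 2: (0, 0, -1, -3); set L[2][1]=-1
  eliminate (3,1): mult=-1, new row 3: (0, 0, 1, 4); set L[3][1]=-1
k=2: U[2][2]=-1
  eliminate (3,2): mult=-1, new row 3: (0, 0, 0, 1); set L[3][2]=-1

L[3][0] = -3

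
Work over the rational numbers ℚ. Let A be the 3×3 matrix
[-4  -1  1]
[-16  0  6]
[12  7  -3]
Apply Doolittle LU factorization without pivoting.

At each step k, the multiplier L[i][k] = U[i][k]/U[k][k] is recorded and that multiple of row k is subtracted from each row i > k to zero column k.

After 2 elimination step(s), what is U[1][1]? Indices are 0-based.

U[1][1] = 4

Step 1: pivot at (0,0) is -4.
  row1 ← row1 − (4)·row0  ⇒  L[1][0]=4, U row1=(0, 4, 2)
  row2 ← row2 − (-3)·row0  ⇒  L[2][0]=-3, U row2=(0, 4, 0)
Step 2: pivot at (1,1) is 4.
  row2 ← row2 − (1)·row1  ⇒  L[2][1]=1, U row2=(0, 0, -2)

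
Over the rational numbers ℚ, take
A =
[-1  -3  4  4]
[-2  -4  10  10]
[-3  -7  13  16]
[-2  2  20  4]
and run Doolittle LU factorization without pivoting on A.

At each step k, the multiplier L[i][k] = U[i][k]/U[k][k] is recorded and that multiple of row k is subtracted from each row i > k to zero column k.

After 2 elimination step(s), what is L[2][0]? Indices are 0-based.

L[2][0] = 3

k=0: U[0][0]=-1
  eliminate (1,0): mult=2, new row 1: (0, 2, 2, 2); set L[1][0]=2
  eliminate (2,0): mult=3, new row 2: (0, 2, 1, 4); set L[2][0]=3
  eliminate (3,0): mult=2, new row 3: (0, 8, 12, -4); set L[3][0]=2
k=1: U[1][1]=2
  eliminate (2,1): mult=1, new row 2: (0, 0, -1, 2); set L[2][1]=1
  eliminate (3,1): mult=4, new row 3: (0, 0, 4, -12); set L[3][1]=4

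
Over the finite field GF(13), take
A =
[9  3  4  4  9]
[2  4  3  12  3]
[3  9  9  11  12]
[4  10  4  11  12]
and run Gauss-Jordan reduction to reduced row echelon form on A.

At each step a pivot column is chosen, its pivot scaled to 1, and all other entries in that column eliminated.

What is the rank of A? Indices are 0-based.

rank = 4

step 1: normalize row 0 (÷9) = (1, 9, 12, 12, 1)
  row 1: subtract 2×row0 = (0, 12, 5, 1, 1)
  row 2: subtract 3×row0 = (0, 8, 12, 1, 9)
  row 3: subtract 4×row0 = (0, 0, 8, 2, 8)
step 2: normalize row 1 (÷12) = (0, 1, 8, 12, 12)
  row 0: subtract 9×row1 = (1, 0, 5, 8, 10)
  row 2: subtract 8×row1 = (0, 0, 0, 9, 4)
step 3: exchange rows 2,3
step 3: normalize row 2 (÷8) = (0, 0, 1, 10, 1)
  row 0: subtract 5×row2 = (1, 0, 0, 10, 5)
  row 1: subtract 8×row2 = (0, 1, 0, 10, 4)
step 4: normalize row 3 (÷9) = (0, 0, 0, 1, 12)
  row 0: subtract 10×row3 = (1, 0, 0, 0, 2)
  row 1: subtract 10×row3 = (0, 1, 0, 0, 1)
  row 2: subtract 10×row3 = (0, 0, 1, 0, 11)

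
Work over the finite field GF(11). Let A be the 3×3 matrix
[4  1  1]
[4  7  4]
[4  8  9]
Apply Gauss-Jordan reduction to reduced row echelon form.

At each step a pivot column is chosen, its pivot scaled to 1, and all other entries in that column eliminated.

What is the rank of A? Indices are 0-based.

rank = 3

pivot(0,0)=4: scale R0 → (1, 3, 3)
  clear (1,0): R1 −= (4)R0 → (0, 6, 3)
  clear (2,0): R2 −= (4)R0 → (0, 7, 8)
pivot(1,1)=6: scale R1 → (0, 1, 6)
  clear (0,1): R0 −= (3)R1 → (1, 0, 7)
  clear (2,1): R2 −= (7)R1 → (0, 0, 10)
pivot(2,2)=10: scale R2 → (0, 0, 1)
  clear (0,2): R0 −= (7)R2 → (1, 0, 0)
  clear (1,2): R1 −= (6)R2 → (0, 1, 0)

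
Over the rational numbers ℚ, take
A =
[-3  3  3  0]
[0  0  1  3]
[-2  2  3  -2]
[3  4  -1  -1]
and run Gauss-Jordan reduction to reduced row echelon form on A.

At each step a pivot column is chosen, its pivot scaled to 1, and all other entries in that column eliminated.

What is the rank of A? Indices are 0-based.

rank = 4

[1] R0 /= -3  ⇒  (1, -1, -1, 0)
     R2 -= -2·R0  ⇒  (0, 0, 1, -2)
     R3 -= 3·R0  ⇒  (0, 7, 2, -1)
[2] R1 <-> R3
[2] R1 /= 7  ⇒  (0, 1, 2/7, -1/7)
     R0 -= -1·R1  ⇒  (1, 0, -5/7, -1/7)
[3] R2 /= 1  ⇒  (0, 0, 1, -2)
     R0 -= -5/7·R2  ⇒  (1, 0, 0, -11/7)
     R1 -= 2/7·R2  ⇒  (0, 1, 0, 3/7)
     R3 -= 1·R2  ⇒  (0, 0, 0, 5)
[4] R3 /= 5  ⇒  (0, 0, 0, 1)
     R0 -= -11/7·R3  ⇒  (1, 0, 0, 0)
     R1 -= 3/7·R3  ⇒  (0, 1, 0, 0)
     R2 -= -2·R3  ⇒  (0, 0, 1, 0)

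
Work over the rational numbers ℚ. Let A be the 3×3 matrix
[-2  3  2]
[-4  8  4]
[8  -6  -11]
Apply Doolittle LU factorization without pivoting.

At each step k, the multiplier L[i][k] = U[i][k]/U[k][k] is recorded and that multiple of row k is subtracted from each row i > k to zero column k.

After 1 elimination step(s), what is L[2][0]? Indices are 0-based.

L[2][0] = -4

Step 1: pivot at (0,0) is -2.
  row1 ← row1 − (2)·row0  ⇒  L[1][0]=2, U row1=(0, 2, 0)
  row2 ← row2 − (-4)·row0  ⇒  L[2][0]=-4, U row2=(0, 6, -3)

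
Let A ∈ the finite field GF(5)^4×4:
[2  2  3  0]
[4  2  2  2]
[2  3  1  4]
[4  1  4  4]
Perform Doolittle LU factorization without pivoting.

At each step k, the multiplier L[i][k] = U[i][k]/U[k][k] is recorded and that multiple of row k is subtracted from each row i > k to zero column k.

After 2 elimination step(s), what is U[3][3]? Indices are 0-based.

U[3][3] = 1

k=0: U[0][0]=2
  eliminate (1,0): mult=2, new row 1: (0, 3, 1, 2); set L[1][0]=2
  eliminate (2,0): mult=1, new row 2: (0, 1, 3, 4); set L[2][0]=1
  eliminate (3,0): mult=2, new row 3: (0, 2, 3, 4); set L[3][0]=2
k=1: U[1][1]=3
  eliminate (2,1): mult=2, new row 2: (0, 0, 1, 0); set L[2][1]=2
  eliminate (3,1): mult=4, new row 3: (0, 0, 4, 1); set L[3][1]=4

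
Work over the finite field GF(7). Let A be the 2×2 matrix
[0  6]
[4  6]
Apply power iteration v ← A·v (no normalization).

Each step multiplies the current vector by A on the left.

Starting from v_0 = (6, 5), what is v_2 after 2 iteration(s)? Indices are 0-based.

v_0 = (6, 5).
v_1 = A·v_0 = (2, 5).
v_2 = A·v_1 = (2, 3).

v_2 = (2, 3)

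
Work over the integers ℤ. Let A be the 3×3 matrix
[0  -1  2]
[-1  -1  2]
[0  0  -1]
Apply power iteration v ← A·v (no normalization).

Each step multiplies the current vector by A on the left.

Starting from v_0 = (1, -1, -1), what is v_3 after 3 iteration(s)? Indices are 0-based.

v_0 = (1, -1, -1).
v_1 = A·v_0 = (-1, -2, 1).
v_2 = A·v_1 = (4, 5, -1).
v_3 = A·v_2 = (-7, -11, 1).

v_3 = (-7, -11, 1)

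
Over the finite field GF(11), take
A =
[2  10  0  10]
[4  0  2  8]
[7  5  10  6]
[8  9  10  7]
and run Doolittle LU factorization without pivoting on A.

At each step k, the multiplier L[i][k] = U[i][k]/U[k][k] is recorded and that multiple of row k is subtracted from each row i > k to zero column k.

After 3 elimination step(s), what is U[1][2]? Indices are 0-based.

[col 0] pivot 2
  R1 -= 2*R0 → (0, 2, 2, 10)  (L[1][0] := 2)
  R2 -= 9*R0 → (0, 3, 10, 4)  (L[2][0] := 9)
  R3 -= 4*R0 → (0, 2, 10, 0)  (L[3][0] := 4)
[col 1] pivot 2
  R2 -= 7*R1 → (0, 0, 7, 0)  (L[2][1] := 7)
  R3 -= 1*R1 → (0, 0, 8, 1)  (L[3][1] := 1)
[col 2] pivot 7
  R3 -= 9*R2 → (0, 0, 0, 1)  (L[3][2] := 9)

U[1][2] = 2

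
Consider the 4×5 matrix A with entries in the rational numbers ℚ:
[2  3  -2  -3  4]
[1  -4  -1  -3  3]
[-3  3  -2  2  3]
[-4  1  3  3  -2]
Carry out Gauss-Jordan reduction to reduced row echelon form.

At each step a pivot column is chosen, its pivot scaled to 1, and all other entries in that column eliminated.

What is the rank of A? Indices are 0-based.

step 1: normalize row 0 (÷2) = (1, 3/2, -1, -3/2, 2)
  row 1: subtract 1×row0 = (0, -11/2, 0, -3/2, 1)
  row 2: subtract -3×row0 = (0, 15/2, -5, -5/2, 9)
  row 3: subtract -4×row0 = (0, 7, -1, -3, 6)
step 2: normalize row 1 (÷-11/2) = (0, 1, 0, 3/11, -2/11)
  row 0: subtract 3/2×row1 = (1, 0, -1, -21/11, 25/11)
  row 2: subtract 15/2×row1 = (0, 0, -5, -50/11, 114/11)
  row 3: subtract 7×row1 = (0, 0, -1, -54/11, 80/11)
step 3: normalize row 2 (÷-5) = (0, 0, 1, 10/11, -114/55)
  row 0: subtract -1×row2 = (1, 0, 0, -1, 1/5)
  row 3: subtract -1×row2 = (0, 0, 0, -4, 26/5)
step 4: normalize row 3 (÷-4) = (0, 0, 0, 1, -13/10)
  row 0: subtract -1×row3 = (1, 0, 0, 0, -11/10)
  row 1: subtract 3/11×row3 = (0, 1, 0, 0, 19/110)
  row 2: subtract 10/11×row3 = (0, 0, 1, 0, -49/55)

rank = 4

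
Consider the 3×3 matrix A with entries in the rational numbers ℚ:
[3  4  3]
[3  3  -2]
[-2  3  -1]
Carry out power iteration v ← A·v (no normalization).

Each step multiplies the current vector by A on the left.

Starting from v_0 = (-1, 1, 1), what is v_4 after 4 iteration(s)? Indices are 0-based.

v_0 = (-1, 1, 1).
v_1 = A·v_0 = (4, -2, 4).
v_2 = A·v_1 = (16, -2, -18).
v_3 = A·v_2 = (-14, 78, -20).
v_4 = A·v_3 = (210, 232, 282).

v_4 = (210, 232, 282)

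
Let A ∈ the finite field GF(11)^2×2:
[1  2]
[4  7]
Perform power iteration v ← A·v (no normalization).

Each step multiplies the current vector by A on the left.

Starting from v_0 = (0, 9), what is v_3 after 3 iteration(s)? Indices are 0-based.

v_3 = (4, 9)

v_0 = (0, 9).
v_1 = A·v_0 = (7, 8).
v_2 = A·v_1 = (1, 7).
v_3 = A·v_2 = (4, 9).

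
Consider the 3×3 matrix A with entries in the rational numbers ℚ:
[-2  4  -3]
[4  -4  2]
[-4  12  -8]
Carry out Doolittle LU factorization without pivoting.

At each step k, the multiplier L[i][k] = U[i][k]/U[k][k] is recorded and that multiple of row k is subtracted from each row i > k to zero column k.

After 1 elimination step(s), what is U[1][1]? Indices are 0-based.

k=0: U[0][0]=-2
  eliminate (1,0): mult=-2, new row 1: (0, 4, -4); set L[1][0]=-2
  eliminate (2,0): mult=2, new row 2: (0, 4, -2); set L[2][0]=2

U[1][1] = 4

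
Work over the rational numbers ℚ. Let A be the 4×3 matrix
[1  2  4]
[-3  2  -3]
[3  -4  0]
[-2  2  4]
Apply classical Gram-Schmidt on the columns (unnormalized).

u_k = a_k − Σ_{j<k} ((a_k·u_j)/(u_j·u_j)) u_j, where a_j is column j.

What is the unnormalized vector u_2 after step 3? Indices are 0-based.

Step 1: u_0 = a_0 = (1, -3, 3, -2).
Step 2: u_1 = a_1 − (-20/23)·u_0 = (66/23, -14/23, -32/23, 6/23).
Step 3: u_2 = a_2 − (5/23)·u_0 − (165/122)·u_1 = (-6/61, -93/61, 75/61, 249/61).

u_2 = (-6/61, -93/61, 75/61, 249/61)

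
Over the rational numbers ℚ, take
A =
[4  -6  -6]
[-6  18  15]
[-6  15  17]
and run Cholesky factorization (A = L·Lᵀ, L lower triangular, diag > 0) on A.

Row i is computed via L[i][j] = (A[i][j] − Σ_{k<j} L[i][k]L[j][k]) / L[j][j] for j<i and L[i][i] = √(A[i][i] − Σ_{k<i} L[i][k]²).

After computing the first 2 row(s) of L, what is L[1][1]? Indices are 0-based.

Step 1: L[0][0] = √(4) = 2.
  L[1][0] = (-6) / L[0][0] = -3.
Step 2: L[1][1] = √(9) = 3.

L[1][1] = 3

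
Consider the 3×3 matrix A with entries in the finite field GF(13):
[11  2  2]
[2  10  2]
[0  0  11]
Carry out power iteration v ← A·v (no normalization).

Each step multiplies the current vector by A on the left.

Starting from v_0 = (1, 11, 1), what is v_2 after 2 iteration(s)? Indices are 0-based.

v_0 = (1, 11, 1).
v_1 = A·v_0 = (9, 10, 11).
v_2 = A·v_1 = (11, 10, 4).

v_2 = (11, 10, 4)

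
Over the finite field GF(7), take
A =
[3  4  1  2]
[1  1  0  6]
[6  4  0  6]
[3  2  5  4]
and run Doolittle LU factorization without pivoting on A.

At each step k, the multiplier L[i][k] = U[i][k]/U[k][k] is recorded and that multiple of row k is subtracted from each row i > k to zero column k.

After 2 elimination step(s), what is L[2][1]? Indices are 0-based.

k=0: U[0][0]=3
  eliminate (1,0): mult=5, new row 1: (0, 2, 2, 3); set L[1][0]=5
  eliminate (2,0): mult=2, new row 2: (0, 3, 5, 2); set L[2][0]=2
  eliminate (3,0): mult=1, new row 3: (0, 5, 4, 2); set L[3][0]=1
k=1: U[1][1]=2
  eliminate (2,1): mult=5, new row 2: (0, 0, 2, 1); set L[2][1]=5
  eliminate (3,1): mult=6, new row 3: (0, 0, 6, 5); set L[3][1]=6

L[2][1] = 5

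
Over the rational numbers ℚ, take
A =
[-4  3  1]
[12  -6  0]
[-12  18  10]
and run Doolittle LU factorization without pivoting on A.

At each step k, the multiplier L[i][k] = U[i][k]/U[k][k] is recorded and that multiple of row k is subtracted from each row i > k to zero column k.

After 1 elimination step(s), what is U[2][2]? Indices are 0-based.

U[2][2] = 7

k=0: U[0][0]=-4
  eliminate (1,0): mult=-3, new row 1: (0, 3, 3); set L[1][0]=-3
  eliminate (2,0): mult=3, new row 2: (0, 9, 7); set L[2][0]=3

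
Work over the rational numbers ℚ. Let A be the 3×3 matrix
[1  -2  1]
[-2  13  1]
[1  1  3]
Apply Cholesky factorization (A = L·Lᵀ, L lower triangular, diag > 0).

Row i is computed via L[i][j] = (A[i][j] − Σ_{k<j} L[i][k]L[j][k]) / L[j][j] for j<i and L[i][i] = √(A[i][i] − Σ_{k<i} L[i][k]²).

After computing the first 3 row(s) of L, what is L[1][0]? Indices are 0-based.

L[1][0] = -2

Step 1: L[0][0] = √(1) = 1.
  L[1][0] = (-2) / L[0][0] = -2.
Step 2: L[1][1] = √(9) = 3.
  L[2][0] = (1) / L[0][0] = 1.
  L[2][1] = (3) / L[1][1] = 1.
Step 3: L[2][2] = √(1) = 1.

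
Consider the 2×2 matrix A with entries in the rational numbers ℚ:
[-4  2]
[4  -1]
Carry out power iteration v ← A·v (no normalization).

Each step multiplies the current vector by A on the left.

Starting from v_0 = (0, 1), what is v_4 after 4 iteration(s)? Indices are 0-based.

v_0 = (0, 1).
v_1 = A·v_0 = (2, -1).
v_2 = A·v_1 = (-10, 9).
v_3 = A·v_2 = (58, -49).
v_4 = A·v_3 = (-330, 281).

v_4 = (-330, 281)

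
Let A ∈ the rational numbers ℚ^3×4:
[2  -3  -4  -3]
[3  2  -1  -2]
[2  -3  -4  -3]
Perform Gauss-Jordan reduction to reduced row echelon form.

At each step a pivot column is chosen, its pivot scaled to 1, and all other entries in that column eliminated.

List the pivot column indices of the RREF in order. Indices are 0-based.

step 1: normalize row 0 (÷2) = (1, -3/2, -2, -3/2)
  row 1: subtract 3×row0 = (0, 13/2, 5, 5/2)
  row 2: subtract 2×row0 = (0, 0, 0, 0)
step 2: normalize row 1 (÷13/2) = (0, 1, 10/13, 5/13)
  row 0: subtract -3/2×row1 = (1, 0, -11/13, -12/13)
skip col 2 (zero from row 2)
skip col 3 (zero from row 2)

pivot columns: 0, 1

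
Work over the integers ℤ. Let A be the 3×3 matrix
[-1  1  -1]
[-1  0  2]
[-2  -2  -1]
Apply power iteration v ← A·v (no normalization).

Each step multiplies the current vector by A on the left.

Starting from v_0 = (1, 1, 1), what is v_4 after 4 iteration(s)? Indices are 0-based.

v_0 = (1, 1, 1).
v_1 = A·v_0 = (-1, 1, -5).
v_2 = A·v_1 = (7, -9, 5).
v_3 = A·v_2 = (-21, 3, -1).
v_4 = A·v_3 = (25, 19, 37).

v_4 = (25, 19, 37)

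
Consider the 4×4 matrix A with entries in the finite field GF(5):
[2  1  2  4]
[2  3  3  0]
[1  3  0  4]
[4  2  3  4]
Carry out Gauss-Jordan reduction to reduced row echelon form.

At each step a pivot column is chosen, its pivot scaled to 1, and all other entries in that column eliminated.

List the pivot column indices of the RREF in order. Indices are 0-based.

pivot columns: 0, 1, 2, 3

pivot(0,0)=2: scale R0 → (1, 3, 1, 2)
  clear (1,0): R1 −= (2)R0 → (0, 2, 1, 1)
  clear (2,0): R2 −= (1)R0 → (0, 0, 4, 2)
  clear (3,0): R3 −= (4)R0 → (0, 0, 4, 1)
pivot(1,1)=2: scale R1 → (0, 1, 3, 3)
  clear (0,1): R0 −= (3)R1 → (1, 0, 2, 3)
pivot(2,2)=4: scale R2 → (0, 0, 1, 3)
  clear (0,2): R0 −= (2)R2 → (1, 0, 0, 2)
  clear (1,2): R1 −= (3)R2 → (0, 1, 0, 4)
  clear (3,2): R3 −= (4)R2 → (0, 0, 0, 4)
pivot(3,3)=4: scale R3 → (0, 0, 0, 1)
  clear (0,3): R0 −= (2)R3 → (1, 0, 0, 0)
  clear (1,3): R1 −= (4)R3 → (0, 1, 0, 0)
  clear (2,3): R2 −= (3)R3 → (0, 0, 1, 0)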